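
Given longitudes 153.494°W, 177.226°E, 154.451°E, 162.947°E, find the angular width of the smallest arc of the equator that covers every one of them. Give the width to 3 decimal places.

52.055°

Sort the longitudes: -153.494°, +154.451°, +162.947°, +177.226°.
Eastward gaps between consecutive values (wrapping around): 307.945°, 8.496°, 14.279°, 29.280°.
Largest gap = 307.945° ⇒ minimal covering band is its complement: 360° − 307.945° = 52.055°.
Band runs from +154.451° eastward to -153.494°, crossing the antimeridian.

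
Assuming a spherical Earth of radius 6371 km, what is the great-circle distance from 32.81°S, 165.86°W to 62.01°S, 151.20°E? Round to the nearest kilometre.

Δλ = 151.20 − -165.86 = 317.06°; wrapped into (−180°, 180°]: -42.94°.
Δφ = -62.01 − -32.81 = -29.20°.
a = sin²(Δφ/2) + cos φ₁ · cos φ₂ · sin²(Δλ/2) = 0.116382.
c = 2·atan2(√a, √(1−a)) = 0.69628 rad → d = 6371·c ≈ 4435.97 km.

4436 km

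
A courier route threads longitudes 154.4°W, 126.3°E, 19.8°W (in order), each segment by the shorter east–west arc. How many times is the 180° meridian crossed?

1

Leg 1: -154.4° → +126.3°, shortest Δλ = -79.3° (west) — crosses 180°.
Leg 2: +126.3° → -19.8°, shortest Δλ = -146.1° (west) — does not cross 180°.
Total crossings: 1.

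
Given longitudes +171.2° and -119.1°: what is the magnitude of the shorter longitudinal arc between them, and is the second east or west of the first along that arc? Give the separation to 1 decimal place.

69.7° east

Raw difference: -119.1 − 171.2 = -290.3°.
Normalise into (−180°, 180°]: -290.3° + 360° = 69.7°.
Positive ⇒ the second point lies to the east; separation 69.7°.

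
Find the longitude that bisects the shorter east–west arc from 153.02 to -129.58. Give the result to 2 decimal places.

-168.28°

Signed shortest Δλ from +153.02° to -129.58° is +77.40°.
Midpoint longitude = +153.02° + (+77.40°)/2 = +153.02° + 38.70° = +191.72°.
Normalise into (−180°, 180°]: -168.28°.
(The naïve average (+153.02 + -129.58)/2 = 11.72° is on the wrong side of the globe.)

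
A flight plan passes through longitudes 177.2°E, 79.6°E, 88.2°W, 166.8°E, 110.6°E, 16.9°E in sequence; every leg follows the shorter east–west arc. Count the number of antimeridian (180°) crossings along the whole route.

Leg 1: +177.2° → +79.6°, shortest Δλ = -97.6° (west) — does not cross 180°.
Leg 2: +79.6° → -88.2°, shortest Δλ = -167.8° (west) — does not cross 180°.
Leg 3: -88.2° → +166.8°, shortest Δλ = -105.0° (west) — crosses 180°.
Leg 4: +166.8° → +110.6°, shortest Δλ = -56.2° (west) — does not cross 180°.
Leg 5: +110.6° → +16.9°, shortest Δλ = -93.7° (west) — does not cross 180°.
Total crossings: 1.

1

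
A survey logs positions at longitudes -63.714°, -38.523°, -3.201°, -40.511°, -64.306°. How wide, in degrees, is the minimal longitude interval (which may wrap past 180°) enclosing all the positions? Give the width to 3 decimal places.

61.105°

Sort the longitudes: -64.306°, -63.714°, -40.511°, -38.523°, -3.201°.
Eastward gaps between consecutive values (wrapping around): 0.592°, 23.203°, 1.988°, 35.322°, 298.895°.
Largest gap = 298.895° ⇒ minimal covering band is its complement: 360° − 298.895° = 61.105°.
Band runs from -64.306° eastward to -3.201°.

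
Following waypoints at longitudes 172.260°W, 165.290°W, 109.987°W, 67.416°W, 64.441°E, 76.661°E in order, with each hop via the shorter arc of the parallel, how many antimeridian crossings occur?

0

Leg 1: -172.260° → -165.290°, shortest Δλ = 6.97° (east) — does not cross 180°.
Leg 2: -165.290° → -109.987°, shortest Δλ = 55.303° (east) — does not cross 180°.
Leg 3: -109.987° → -67.416°, shortest Δλ = 42.571° (east) — does not cross 180°.
Leg 4: -67.416° → +64.441°, shortest Δλ = 131.857° (east) — does not cross 180°.
Leg 5: +64.441° → +76.661°, shortest Δλ = 12.22° (east) — does not cross 180°.
Total crossings: 0.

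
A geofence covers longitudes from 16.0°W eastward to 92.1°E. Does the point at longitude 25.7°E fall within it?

Yes

Band width going east from -16.0° to +92.1°: ((92.1 − -16.0) mod 360) = 108.1°.
Offset of +25.7° east of the west edge: ((25.7 − -16.0) mod 360) = 41.7°.
41.7° ≤ 108.1° ⇒ inside.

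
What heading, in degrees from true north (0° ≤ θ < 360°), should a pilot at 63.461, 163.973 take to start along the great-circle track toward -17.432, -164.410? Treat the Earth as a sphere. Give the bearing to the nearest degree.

150°

Δλ = -164.410 − 163.973 = -328.383°; wrapped into (−180°, 180°]: 31.617°.
θ = atan2( sin Δλ · cos φ₂ , cos φ₁ · sin φ₂ − sin φ₁ · cos φ₂ · cos Δλ )
  = atan2(0.50016, -0.86070) = 149.839° → normalised to [0°, 360°): 149.839°.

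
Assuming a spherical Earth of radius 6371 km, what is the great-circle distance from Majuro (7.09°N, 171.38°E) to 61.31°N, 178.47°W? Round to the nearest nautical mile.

Δλ = -178.47 − 171.38 = -349.85°; wrapped into (−180°, 180°]: 10.15°.
Δφ = 61.31 − 7.09 = 54.22°.
a = sin²(Δφ/2) + cos φ₁ · cos φ₂ · sin²(Δλ/2) = 0.211391.
c = 2·atan2(√a, √(1−a)) = 0.95548 rad → d = 6371·c ≈ 6087.35 km ≈ 3286.91 nmi.

3287 nmi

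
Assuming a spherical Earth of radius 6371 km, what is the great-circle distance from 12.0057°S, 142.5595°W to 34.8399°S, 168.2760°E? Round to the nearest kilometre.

5552 km

Δλ = 168.2760 − -142.5595 = 310.8355°; wrapped into (−180°, 180°]: -49.1645°.
Δφ = -34.8399 − -12.0057 = -22.8342°.
a = sin²(Δφ/2) + cos φ₁ · cos φ₂ · sin²(Δλ/2) = 0.178113.
c = 2·atan2(√a, √(1−a)) = 0.87138 rad → d = 6371·c ≈ 5551.53 km.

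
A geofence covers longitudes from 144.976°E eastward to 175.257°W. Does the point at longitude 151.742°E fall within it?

Yes

Band width going east from +144.976° to -175.257°: ((-175.257 − 144.976) mod 360) = 39.767°.
Offset of +151.742° east of the west edge: ((151.742 − 144.976) mod 360) = 6.766°.
6.766° ≤ 39.767° ⇒ inside.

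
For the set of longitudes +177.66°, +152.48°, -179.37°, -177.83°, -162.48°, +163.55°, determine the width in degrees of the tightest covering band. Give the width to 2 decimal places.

45.04°

Sort the longitudes: -179.37°, -177.83°, -162.48°, +152.48°, +163.55°, +177.66°.
Eastward gaps between consecutive values (wrapping around): 1.54°, 15.35°, 314.96°, 11.07°, 14.11°, 2.97°.
Largest gap = 314.96° ⇒ minimal covering band is its complement: 360° − 314.96° = 45.04°.
Band runs from +152.48° eastward to -162.48°, crossing the antimeridian.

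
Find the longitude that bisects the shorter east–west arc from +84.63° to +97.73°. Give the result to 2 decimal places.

Signed shortest Δλ from +84.63° to +97.73° is +13.10°.
Midpoint longitude = +84.63° + (+13.10°)/2 = +84.63° + 6.55° = +91.18°.

+91.18°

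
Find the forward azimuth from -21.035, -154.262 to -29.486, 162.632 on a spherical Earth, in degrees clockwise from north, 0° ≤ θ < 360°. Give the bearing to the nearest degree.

249°

Δλ = 162.632 − -154.262 = 316.894°; wrapped into (−180°, 180°]: -43.106°.
θ = atan2( sin Δλ · cos φ₂ , cos φ₁ · sin φ₂ − sin φ₁ · cos φ₂ · cos Δλ )
  = atan2(-0.59484, -0.23130) = -111.248° → normalised to [0°, 360°): 248.752°.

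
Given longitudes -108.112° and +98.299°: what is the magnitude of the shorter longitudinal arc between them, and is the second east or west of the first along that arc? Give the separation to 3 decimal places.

153.589° west

Raw difference: 98.299 − -108.112 = 206.411°.
Normalise into (−180°, 180°]: 206.411° − 360° = -153.589°.
Negative ⇒ the second point lies to the west; separation 153.589°.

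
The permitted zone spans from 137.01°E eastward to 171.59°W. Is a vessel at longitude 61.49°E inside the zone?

Band width going east from +137.01° to -171.59°: ((-171.59 − 137.01) mod 360) = 51.40°.
Offset of +61.49° east of the west edge: ((61.49 − 137.01) mod 360) = 284.48°.
284.48° > 51.40° ⇒ outside.

No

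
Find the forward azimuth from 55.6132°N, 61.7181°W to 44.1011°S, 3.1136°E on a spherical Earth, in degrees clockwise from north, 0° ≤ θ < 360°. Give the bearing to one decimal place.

Δλ = 3.1136 − -61.7181 = 64.8317°.
θ = atan2( sin Δλ · cos φ₂ , cos φ₁ · sin φ₂ − sin φ₁ · cos φ₂ · cos Δλ )
  = atan2(0.64994, -0.64507) = 134.785° → normalised to [0°, 360°): 134.785°.

134.8°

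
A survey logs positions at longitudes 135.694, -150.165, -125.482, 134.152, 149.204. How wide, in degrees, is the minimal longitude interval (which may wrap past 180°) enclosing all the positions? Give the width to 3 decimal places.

100.366°

Sort the longitudes: -150.165°, -125.482°, +134.152°, +135.694°, +149.204°.
Eastward gaps between consecutive values (wrapping around): 24.683°, 259.634°, 1.542°, 13.510°, 60.631°.
Largest gap = 259.634° ⇒ minimal covering band is its complement: 360° − 259.634° = 100.366°.
Band runs from +134.152° eastward to -125.482°, crossing the antimeridian.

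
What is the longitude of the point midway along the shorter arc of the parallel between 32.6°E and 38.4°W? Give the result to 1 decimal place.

2.9°W

Signed shortest Δλ from +32.6° to -38.4° is -71.0°.
Midpoint longitude = +32.6° + (-71.0°)/2 = +32.6° − 35.5° = -2.9°.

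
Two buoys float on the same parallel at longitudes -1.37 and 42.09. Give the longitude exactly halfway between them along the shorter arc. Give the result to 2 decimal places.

Signed shortest Δλ from -1.37° to +42.09° is +43.46°.
Midpoint longitude = -1.37° + (+43.46°)/2 = -1.37° + 21.73° = +20.36°.

+20.36°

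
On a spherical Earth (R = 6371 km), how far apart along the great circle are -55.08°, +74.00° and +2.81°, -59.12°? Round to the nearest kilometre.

12846 km

Δλ = -59.12 − 74.00 = -133.12°.
Δφ = 2.81 − -55.08 = 57.89°.
a = sin²(Δφ/2) + cos φ₁ · cos φ₂ · sin²(Δλ/2) = 0.715500.
c = 2·atan2(√a, √(1−a)) = 2.01640 rad → d = 6371·c ≈ 12846.47 km.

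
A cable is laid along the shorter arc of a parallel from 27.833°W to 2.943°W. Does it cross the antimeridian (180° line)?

Signed shortest Δλ = ((-2.943 − -27.833 + 180) mod 360) − 180 = 24.89°.
Going east by 24.89° from -27.833° reaches -2.943° without touching 180°.

No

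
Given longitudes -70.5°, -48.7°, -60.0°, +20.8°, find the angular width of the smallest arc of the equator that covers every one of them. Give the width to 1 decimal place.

Sort the longitudes: -70.5°, -60.0°, -48.7°, +20.8°.
Eastward gaps between consecutive values (wrapping around): 10.5°, 11.3°, 69.5°, 268.7°.
Largest gap = 268.7° ⇒ minimal covering band is its complement: 360° − 268.7° = 91.3°.
Band runs from -70.5° eastward to +20.8°.

91.3°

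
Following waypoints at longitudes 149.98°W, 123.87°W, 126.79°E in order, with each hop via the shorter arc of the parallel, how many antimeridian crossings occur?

Leg 1: -149.98° → -123.87°, shortest Δλ = 26.11° (east) — does not cross 180°.
Leg 2: -123.87° → +126.79°, shortest Δλ = -109.34° (west) — crosses 180°.
Total crossings: 1.

1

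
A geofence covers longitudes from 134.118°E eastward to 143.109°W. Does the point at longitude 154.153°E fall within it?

Band width going east from +134.118° to -143.109°: ((-143.109 − 134.118) mod 360) = 82.773°.
Offset of +154.153° east of the west edge: ((154.153 − 134.118) mod 360) = 20.035°.
20.035° ≤ 82.773° ⇒ inside.

Yes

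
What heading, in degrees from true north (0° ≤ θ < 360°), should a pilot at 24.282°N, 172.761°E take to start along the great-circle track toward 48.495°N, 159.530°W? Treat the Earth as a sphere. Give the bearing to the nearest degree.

35°

Δλ = -159.530 − 172.761 = -332.291°; wrapped into (−180°, 180°]: 27.709°.
θ = atan2( sin Δλ · cos φ₂ , cos φ₁ · sin φ₂ − sin φ₁ · cos φ₂ · cos Δλ )
  = atan2(0.30814, 0.44138) = 34.920° → normalised to [0°, 360°): 34.920°.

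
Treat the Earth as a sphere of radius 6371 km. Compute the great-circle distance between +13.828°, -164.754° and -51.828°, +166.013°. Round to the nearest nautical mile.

4226 nmi

Δλ = 166.013 − -164.754 = 330.767°; wrapped into (−180°, 180°]: -29.233°.
Δφ = -51.828 − 13.828 = -65.656°.
a = sin²(Δφ/2) + cos φ₁ · cos φ₂ · sin²(Δλ/2) = 0.332108.
c = 2·atan2(√a, √(1−a)) = 1.22836 rad → d = 6371·c ≈ 7825.87 km ≈ 4225.63 nmi.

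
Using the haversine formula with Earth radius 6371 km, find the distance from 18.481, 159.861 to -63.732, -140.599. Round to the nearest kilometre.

10463 km

Δλ = -140.599 − 159.861 = -300.460°; wrapped into (−180°, 180°]: 59.540°.
Δφ = -63.732 − 18.481 = -82.213°.
a = sin²(Δφ/2) + cos φ₁ · cos φ₂ · sin²(Δλ/2) = 0.535735.
c = 2·atan2(√a, √(1−a)) = 1.64233 rad → d = 6371·c ≈ 10463.27 km.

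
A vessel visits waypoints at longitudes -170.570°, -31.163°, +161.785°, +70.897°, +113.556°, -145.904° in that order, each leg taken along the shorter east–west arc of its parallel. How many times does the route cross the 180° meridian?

Leg 1: -170.570° → -31.163°, shortest Δλ = 139.407° (east) — does not cross 180°.
Leg 2: -31.163° → +161.785°, shortest Δλ = -167.052° (west) — crosses 180°.
Leg 3: +161.785° → +70.897°, shortest Δλ = -90.888° (west) — does not cross 180°.
Leg 4: +70.897° → +113.556°, shortest Δλ = 42.659° (east) — does not cross 180°.
Leg 5: +113.556° → -145.904°, shortest Δλ = 100.54° (east) — crosses 180°.
Total crossings: 2.

2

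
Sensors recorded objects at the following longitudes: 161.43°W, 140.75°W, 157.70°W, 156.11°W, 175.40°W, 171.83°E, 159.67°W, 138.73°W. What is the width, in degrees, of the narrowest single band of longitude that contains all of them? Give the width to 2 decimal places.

49.44°

Sort the longitudes: -175.40°, -161.43°, -159.67°, -157.70°, -156.11°, -140.75°, -138.73°, +171.83°.
Eastward gaps between consecutive values (wrapping around): 13.97°, 1.76°, 1.97°, 1.59°, 15.36°, 2.02°, 310.56°, 12.77°.
Largest gap = 310.56° ⇒ minimal covering band is its complement: 360° − 310.56° = 49.44°.
Band runs from +171.83° eastward to -138.73°, crossing the antimeridian.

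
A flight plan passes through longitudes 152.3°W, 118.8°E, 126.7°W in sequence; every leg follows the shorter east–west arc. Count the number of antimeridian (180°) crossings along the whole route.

2

Leg 1: -152.3° → +118.8°, shortest Δλ = -88.9° (west) — crosses 180°.
Leg 2: +118.8° → -126.7°, shortest Δλ = 114.5° (east) — crosses 180°.
Total crossings: 2.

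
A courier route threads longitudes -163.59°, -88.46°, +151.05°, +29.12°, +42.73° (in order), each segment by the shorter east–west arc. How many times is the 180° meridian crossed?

1

Leg 1: -163.59° → -88.46°, shortest Δλ = 75.13° (east) — does not cross 180°.
Leg 2: -88.46° → +151.05°, shortest Δλ = -120.49° (west) — crosses 180°.
Leg 3: +151.05° → +29.12°, shortest Δλ = -121.93° (west) — does not cross 180°.
Leg 4: +29.12° → +42.73°, shortest Δλ = 13.61° (east) — does not cross 180°.
Total crossings: 1.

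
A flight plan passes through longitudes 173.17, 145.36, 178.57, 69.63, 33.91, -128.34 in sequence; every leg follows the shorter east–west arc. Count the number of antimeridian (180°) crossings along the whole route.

Leg 1: +173.17° → +145.36°, shortest Δλ = -27.81° (west) — does not cross 180°.
Leg 2: +145.36° → +178.57°, shortest Δλ = 33.21° (east) — does not cross 180°.
Leg 3: +178.57° → +69.63°, shortest Δλ = -108.94° (west) — does not cross 180°.
Leg 4: +69.63° → +33.91°, shortest Δλ = -35.72° (west) — does not cross 180°.
Leg 5: +33.91° → -128.34°, shortest Δλ = -162.25° (west) — does not cross 180°.
Total crossings: 0.

0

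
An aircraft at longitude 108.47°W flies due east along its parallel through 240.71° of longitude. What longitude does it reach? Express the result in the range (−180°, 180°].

Start at -108.47°; shift +240.71° → +132.24°.
+132.24° already lies in (−180°, 180°].

132.24°E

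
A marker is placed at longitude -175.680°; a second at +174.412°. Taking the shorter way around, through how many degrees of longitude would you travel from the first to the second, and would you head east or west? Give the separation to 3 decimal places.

Raw difference: 174.412 − -175.680 = 350.092°.
Normalise into (−180°, 180°]: 350.092° − 360° = -9.908°.
Negative ⇒ the second point lies to the west; separation 9.908°.

9.908° west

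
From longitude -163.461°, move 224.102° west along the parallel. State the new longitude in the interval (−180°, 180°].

-27.563°

Start at -163.461°; shift −224.102° → -387.563°.
-387.563° lies outside (−180°, 180°]; add 360° → -27.563°.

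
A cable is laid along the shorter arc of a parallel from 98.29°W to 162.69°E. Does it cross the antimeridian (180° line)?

Naïve |162.69 − -98.29| = 260.98° > 180°, so the shorter arc goes the other way round — across 180°.
Signed shortest Δλ = ((162.69 − -98.29 + 180) mod 360) − 180 = -99.02°.
Going west by 99.02° from -98.29° passes through 180° before reaching +162.69°.

Yes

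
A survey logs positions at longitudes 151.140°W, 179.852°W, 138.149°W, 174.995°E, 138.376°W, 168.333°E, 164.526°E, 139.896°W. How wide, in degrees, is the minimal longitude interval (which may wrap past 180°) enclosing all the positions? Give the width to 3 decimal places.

57.325°

Sort the longitudes: -179.852°, -151.140°, -139.896°, -138.376°, -138.149°, +164.526°, +168.333°, +174.995°.
Eastward gaps between consecutive values (wrapping around): 28.712°, 11.244°, 1.520°, 0.227°, 302.675°, 3.807°, 6.662°, 5.153°.
Largest gap = 302.675° ⇒ minimal covering band is its complement: 360° − 302.675° = 57.325°.
Band runs from +164.526° eastward to -138.149°, crossing the antimeridian.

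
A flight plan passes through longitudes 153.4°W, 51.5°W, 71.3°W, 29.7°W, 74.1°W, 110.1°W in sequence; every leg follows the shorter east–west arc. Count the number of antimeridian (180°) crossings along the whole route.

0

Leg 1: -153.4° → -51.5°, shortest Δλ = 101.9° (east) — does not cross 180°.
Leg 2: -51.5° → -71.3°, shortest Δλ = -19.8° (west) — does not cross 180°.
Leg 3: -71.3° → -29.7°, shortest Δλ = 41.6° (east) — does not cross 180°.
Leg 4: -29.7° → -74.1°, shortest Δλ = -44.4° (west) — does not cross 180°.
Leg 5: -74.1° → -110.1°, shortest Δλ = -36.0° (west) — does not cross 180°.
Total crossings: 0.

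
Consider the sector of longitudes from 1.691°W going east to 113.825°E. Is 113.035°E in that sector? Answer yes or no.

Band width going east from -1.691° to +113.825°: ((113.825 − -1.691) mod 360) = 115.516°.
Offset of +113.035° east of the west edge: ((113.035 − -1.691) mod 360) = 114.726°.
114.726° ≤ 115.516° ⇒ inside.

Yes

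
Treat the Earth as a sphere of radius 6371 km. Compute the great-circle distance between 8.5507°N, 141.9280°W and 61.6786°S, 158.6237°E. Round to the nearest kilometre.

9321 km

Δλ = 158.6237 − -141.9280 = 300.5517°; wrapped into (−180°, 180°]: -59.4483°.
Δφ = -61.6786 − 8.5507 = -70.2293°.
a = sin²(Δφ/2) + cos φ₁ · cos φ₂ · sin²(Δλ/2) = 0.446207.
c = 2·atan2(√a, √(1−a)) = 1.46300 rad → d = 6371·c ≈ 9320.78 km.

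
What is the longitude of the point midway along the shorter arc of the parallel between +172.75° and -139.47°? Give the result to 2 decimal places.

-163.36°

Signed shortest Δλ from +172.75° to -139.47° is +47.78°.
Midpoint longitude = +172.75° + (+47.78°)/2 = +172.75° + 23.89° = +196.64°.
Normalise into (−180°, 180°]: -163.36°.
(The naïve average (+172.75 + -139.47)/2 = 16.64° is on the wrong side of the globe.)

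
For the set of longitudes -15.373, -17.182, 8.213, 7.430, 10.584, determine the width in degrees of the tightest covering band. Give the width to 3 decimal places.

27.766°

Sort the longitudes: -17.182°, -15.373°, +7.430°, +8.213°, +10.584°.
Eastward gaps between consecutive values (wrapping around): 1.809°, 22.803°, 0.783°, 2.371°, 332.234°.
Largest gap = 332.234° ⇒ minimal covering band is its complement: 360° − 332.234° = 27.766°.
Band runs from -17.182° eastward to +10.584°.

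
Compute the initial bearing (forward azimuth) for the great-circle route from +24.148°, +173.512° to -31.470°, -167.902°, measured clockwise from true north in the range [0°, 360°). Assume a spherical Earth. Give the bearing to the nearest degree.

Δλ = -167.902 − 173.512 = -341.414°; wrapped into (−180°, 180°]: 18.586°.
θ = atan2( sin Δλ · cos φ₂ , cos φ₁ · sin φ₂ − sin φ₁ · cos φ₂ · cos Δλ )
  = atan2(0.27185, -0.80709) = 161.385° → normalised to [0°, 360°): 161.385°.

161°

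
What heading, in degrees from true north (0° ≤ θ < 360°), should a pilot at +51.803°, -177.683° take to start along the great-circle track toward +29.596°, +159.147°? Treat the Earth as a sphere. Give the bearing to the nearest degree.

Δλ = 159.147 − -177.683 = 336.830°; wrapped into (−180°, 180°]: -23.170°.
θ = atan2( sin Δλ · cos φ₂ , cos φ₁ · sin φ₂ − sin φ₁ · cos φ₂ · cos Δλ )
  = atan2(-0.34213, -0.32284) = -133.338° → normalised to [0°, 360°): 226.662°.

227°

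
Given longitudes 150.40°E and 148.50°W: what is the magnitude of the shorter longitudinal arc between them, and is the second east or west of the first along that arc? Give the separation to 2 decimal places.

61.10° east

Raw difference: -148.50 − 150.40 = -298.9°.
Normalise into (−180°, 180°]: -298.9° + 360° = 61.1°.
Positive ⇒ the second point lies to the east; separation 61.10°.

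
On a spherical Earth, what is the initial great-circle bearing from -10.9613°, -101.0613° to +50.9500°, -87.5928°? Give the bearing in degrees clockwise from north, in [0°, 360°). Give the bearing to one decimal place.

Δλ = -87.5928 − -101.0613 = 13.4685°.
θ = atan2( sin Δλ · cos φ₂ , cos φ₁ · sin φ₂ − sin φ₁ · cos φ₂ · cos Δλ )
  = atan2(0.14673, 0.87893) = 9.478° → normalised to [0°, 360°): 9.478°.

9.5°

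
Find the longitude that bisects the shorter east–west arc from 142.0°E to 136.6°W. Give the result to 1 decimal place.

177.3°W

Signed shortest Δλ from +142.0° to -136.6° is +81.4°.
Midpoint longitude = +142.0° + (+81.4°)/2 = +142.0° + 40.7° = +182.7°.
Normalise into (−180°, 180°]: -177.3°.
(The naïve average (+142.0 + -136.6)/2 = 2.7° is on the wrong side of the globe.)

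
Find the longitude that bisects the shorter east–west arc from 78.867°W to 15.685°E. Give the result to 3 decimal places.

31.591°W

Signed shortest Δλ from -78.867° to +15.685° is +94.552°.
Midpoint longitude = -78.867° + (+94.552°)/2 = -78.867° + 47.276° = -31.591°.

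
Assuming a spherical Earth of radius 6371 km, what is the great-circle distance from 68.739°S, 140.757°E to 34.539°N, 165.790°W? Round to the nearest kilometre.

12289 km

Δλ = -165.790 − 140.757 = -306.547°; wrapped into (−180°, 180°]: 53.453°.
Δφ = 34.539 − -68.739 = 103.278°.
a = sin²(Δφ/2) + cos φ₁ · cos φ₂ · sin²(Δλ/2) = 0.675253.
c = 2·atan2(√a, √(1−a)) = 1.92891 rad → d = 6371·c ≈ 12289.07 km.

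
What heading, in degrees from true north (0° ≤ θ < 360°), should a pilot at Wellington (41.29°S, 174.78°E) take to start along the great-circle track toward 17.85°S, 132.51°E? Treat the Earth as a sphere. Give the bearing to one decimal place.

Δλ = 132.51 − 174.78 = -42.27°.
θ = atan2( sin Δλ · cos φ₂ , cos φ₁ · sin φ₂ − sin φ₁ · cos φ₂ · cos Δλ )
  = atan2(-0.64025, 0.23447) = -69.886° → normalised to [0°, 360°): 290.114°.

290.1°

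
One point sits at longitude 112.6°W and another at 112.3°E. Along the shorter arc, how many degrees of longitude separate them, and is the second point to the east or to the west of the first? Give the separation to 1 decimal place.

135.1° west

Raw difference: 112.3 − -112.6 = 224.9°.
Normalise into (−180°, 180°]: 224.9° − 360° = -135.1°.
Negative ⇒ the second point lies to the west; separation 135.1°.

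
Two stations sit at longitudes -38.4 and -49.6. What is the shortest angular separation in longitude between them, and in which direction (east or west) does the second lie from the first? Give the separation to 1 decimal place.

Raw difference: -49.6 − -38.4 = -11.2°.
Normalise into (−180°, 180°]: -11.2° stays -11.2°.
Negative ⇒ the second point lies to the west; separation 11.2°.

11.2° west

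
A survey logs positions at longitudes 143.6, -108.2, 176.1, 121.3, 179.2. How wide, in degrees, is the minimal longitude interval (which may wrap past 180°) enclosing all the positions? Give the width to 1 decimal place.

130.5°

Sort the longitudes: -108.2°, +121.3°, +143.6°, +176.1°, +179.2°.
Eastward gaps between consecutive values (wrapping around): 229.5°, 22.3°, 32.5°, 3.1°, 72.6°.
Largest gap = 229.5° ⇒ minimal covering band is its complement: 360° − 229.5° = 130.5°.
Band runs from +121.3° eastward to -108.2°, crossing the antimeridian.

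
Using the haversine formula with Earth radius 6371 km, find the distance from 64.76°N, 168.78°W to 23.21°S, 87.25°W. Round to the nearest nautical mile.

6447 nmi

Δλ = -87.25 − -168.78 = 81.53°.
Δφ = -23.21 − 64.76 = -87.97°.
a = sin²(Δφ/2) + cos φ₁ · cos φ₂ · sin²(Δλ/2) = 0.649377.
c = 2·atan2(√a, √(1−a)) = 1.87418 rad → d = 6371·c ≈ 11940.42 km ≈ 6447.31 nmi.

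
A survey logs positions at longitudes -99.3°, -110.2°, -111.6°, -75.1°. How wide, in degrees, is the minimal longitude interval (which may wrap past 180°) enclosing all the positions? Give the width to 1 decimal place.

36.5°

Sort the longitudes: -111.6°, -110.2°, -99.3°, -75.1°.
Eastward gaps between consecutive values (wrapping around): 1.4°, 10.9°, 24.2°, 323.5°.
Largest gap = 323.5° ⇒ minimal covering band is its complement: 360° − 323.5° = 36.5°.
Band runs from -111.6° eastward to -75.1°.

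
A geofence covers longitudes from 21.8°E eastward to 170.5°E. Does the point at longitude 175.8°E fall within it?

No

Band width going east from +21.8° to +170.5°: ((170.5 − 21.8) mod 360) = 148.7°.
Offset of +175.8° east of the west edge: ((175.8 − 21.8) mod 360) = 154.0°.
154.0° > 148.7° ⇒ outside.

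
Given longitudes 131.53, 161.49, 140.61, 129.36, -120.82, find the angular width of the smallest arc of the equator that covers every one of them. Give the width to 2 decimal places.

109.82°

Sort the longitudes: -120.82°, +129.36°, +131.53°, +140.61°, +161.49°.
Eastward gaps between consecutive values (wrapping around): 250.18°, 2.17°, 9.08°, 20.88°, 77.69°.
Largest gap = 250.18° ⇒ minimal covering band is its complement: 360° − 250.18° = 109.82°.
Band runs from +129.36° eastward to -120.82°, crossing the antimeridian.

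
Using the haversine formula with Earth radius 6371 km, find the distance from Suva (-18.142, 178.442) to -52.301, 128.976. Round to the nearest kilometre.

5714 km

Δλ = 128.976 − 178.442 = -49.466°.
Δφ = -52.301 − -18.142 = -34.159°.
a = sin²(Δφ/2) + cos φ₁ · cos φ₂ · sin²(Δλ/2) = 0.187983.
c = 2·atan2(√a, √(1−a)) = 0.89690 rad → d = 6371·c ≈ 5714.16 km.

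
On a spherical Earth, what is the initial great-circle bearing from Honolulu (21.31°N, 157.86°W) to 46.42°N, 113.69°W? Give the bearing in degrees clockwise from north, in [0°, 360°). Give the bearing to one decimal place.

Δλ = -113.69 − -157.86 = 44.17°.
θ = atan2( sin Δλ · cos φ₂ , cos φ₁ · sin φ₂ − sin φ₁ · cos φ₂ · cos Δλ )
  = atan2(0.48034, 0.49519) = 44.128° → normalised to [0°, 360°): 44.128°.

44.1°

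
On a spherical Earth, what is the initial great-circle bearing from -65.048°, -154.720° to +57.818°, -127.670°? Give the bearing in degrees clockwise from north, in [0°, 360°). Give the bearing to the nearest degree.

17°

Δλ = -127.670 − -154.720 = 27.050°.
θ = atan2( sin Δλ · cos φ₂ , cos φ₁ · sin φ₂ − sin φ₁ · cos φ₂ · cos Δλ )
  = atan2(0.24221, 0.78712) = 17.104° → normalised to [0°, 360°): 17.104°.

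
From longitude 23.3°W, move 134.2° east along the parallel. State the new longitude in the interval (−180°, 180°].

110.9°E

Start at -23.3°; shift +134.2° → +110.9°.
+110.9° already lies in (−180°, 180°].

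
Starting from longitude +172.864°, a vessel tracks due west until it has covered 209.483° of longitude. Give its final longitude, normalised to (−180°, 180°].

Start at +172.864°; shift −209.483° → -36.619°.
-36.619° already lies in (−180°, 180°].

-36.619°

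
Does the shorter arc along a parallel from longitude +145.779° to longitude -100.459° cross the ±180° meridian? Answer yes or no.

Naïve |-100.459 − 145.779| = 246.238° > 180°, so the shorter arc goes the other way round — across 180°.
Signed shortest Δλ = ((-100.459 − 145.779 + 180) mod 360) − 180 = 113.762°.
Going east by 113.762° from +145.779° passes through 180° before reaching -100.459°.

Yes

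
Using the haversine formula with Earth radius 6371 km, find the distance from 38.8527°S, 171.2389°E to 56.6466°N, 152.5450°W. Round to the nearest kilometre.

11151 km

Δλ = -152.5450 − 171.2389 = -323.7839°; wrapped into (−180°, 180°]: 36.2161°.
Δφ = 56.6466 − -38.8527 = 95.4993°.
a = sin²(Δφ/2) + cos φ₁ · cos φ₂ · sin²(Δλ/2) = 0.589279.
c = 2·atan2(√a, √(1−a)) = 1.75032 rad → d = 6371·c ≈ 11151.27 km.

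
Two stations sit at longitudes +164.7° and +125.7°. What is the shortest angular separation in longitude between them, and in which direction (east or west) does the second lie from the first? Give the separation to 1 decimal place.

39.0° west

Raw difference: 125.7 − 164.7 = -39.0°.
Normalise into (−180°, 180°]: -39.0° stays -39.0°.
Negative ⇒ the second point lies to the west; separation 39.0°.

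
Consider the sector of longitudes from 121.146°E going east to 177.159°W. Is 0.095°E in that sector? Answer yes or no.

No

Band width going east from +121.146° to -177.159°: ((-177.159 − 121.146) mod 360) = 61.695°.
Offset of +0.095° east of the west edge: ((0.095 − 121.146) mod 360) = 238.949°.
238.949° > 61.695° ⇒ outside.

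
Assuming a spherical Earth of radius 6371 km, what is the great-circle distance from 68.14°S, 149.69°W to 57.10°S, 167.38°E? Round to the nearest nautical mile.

1320 nmi

Δλ = 167.38 − -149.69 = 317.07°; wrapped into (−180°, 180°]: -42.93°.
Δφ = -57.10 − -68.14 = 11.04°.
a = sin²(Δφ/2) + cos φ₁ · cos φ₂ · sin²(Δλ/2) = 0.036335.
c = 2·atan2(√a, √(1−a)) = 0.38358 rad → d = 6371·c ≈ 2443.81 km ≈ 1319.55 nmi.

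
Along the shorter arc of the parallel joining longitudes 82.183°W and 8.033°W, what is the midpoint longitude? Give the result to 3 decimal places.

45.108°W

Signed shortest Δλ from -82.183° to -8.033° is +74.150°.
Midpoint longitude = -82.183° + (+74.150°)/2 = -82.183° + 37.075° = -45.108°.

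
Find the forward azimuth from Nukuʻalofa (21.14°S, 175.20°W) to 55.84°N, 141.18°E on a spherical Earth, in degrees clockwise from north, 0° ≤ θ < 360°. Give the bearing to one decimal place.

337.1°

Δλ = 141.18 − -175.20 = 316.38°; wrapped into (−180°, 180°]: -43.62°.
θ = atan2( sin Δλ · cos φ₂ , cos φ₁ · sin φ₂ − sin φ₁ · cos φ₂ · cos Δλ )
  = atan2(-0.38737, 0.91839) = -22.870° → normalised to [0°, 360°): 337.130°.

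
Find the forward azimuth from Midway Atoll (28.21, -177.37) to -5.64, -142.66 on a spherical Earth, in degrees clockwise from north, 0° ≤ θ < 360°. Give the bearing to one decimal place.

Δλ = -142.66 − -177.37 = 34.71°.
θ = atan2( sin Δλ · cos φ₂ , cos φ₁ · sin φ₂ − sin φ₁ · cos φ₂ · cos Δλ )
  = atan2(0.56667, -0.47331) = 129.870° → normalised to [0°, 360°): 129.870°.

129.9°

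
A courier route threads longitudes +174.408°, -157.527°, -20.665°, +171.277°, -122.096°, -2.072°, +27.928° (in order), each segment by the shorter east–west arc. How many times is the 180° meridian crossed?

3

Leg 1: +174.408° → -157.527°, shortest Δλ = 28.065° (east) — crosses 180°.
Leg 2: -157.527° → -20.665°, shortest Δλ = 136.862° (east) — does not cross 180°.
Leg 3: -20.665° → +171.277°, shortest Δλ = -168.058° (west) — crosses 180°.
Leg 4: +171.277° → -122.096°, shortest Δλ = 66.627° (east) — crosses 180°.
Leg 5: -122.096° → -2.072°, shortest Δλ = 120.024° (east) — does not cross 180°.
Leg 6: -2.072° → +27.928°, shortest Δλ = 30.0° (east) — does not cross 180°.
Total crossings: 3.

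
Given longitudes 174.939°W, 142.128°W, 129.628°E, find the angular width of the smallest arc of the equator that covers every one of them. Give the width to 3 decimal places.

Sort the longitudes: -174.939°, -142.128°, +129.628°.
Eastward gaps between consecutive values (wrapping around): 32.811°, 271.756°, 55.433°.
Largest gap = 271.756° ⇒ minimal covering band is its complement: 360° − 271.756° = 88.244°.
Band runs from +129.628° eastward to -142.128°, crossing the antimeridian.

88.244°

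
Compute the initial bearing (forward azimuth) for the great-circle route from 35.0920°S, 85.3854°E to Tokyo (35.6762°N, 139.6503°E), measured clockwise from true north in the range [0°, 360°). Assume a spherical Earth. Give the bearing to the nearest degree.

41°

Δλ = 139.6503 − 85.3854 = 54.2649°.
θ = atan2( sin Δλ · cos φ₂ , cos φ₁ · sin φ₂ − sin φ₁ · cos φ₂ · cos Δλ )
  = atan2(0.65939, 0.74994) = 41.324° → normalised to [0°, 360°): 41.324°.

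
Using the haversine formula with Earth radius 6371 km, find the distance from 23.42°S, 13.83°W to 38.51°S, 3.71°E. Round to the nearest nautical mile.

1275 nmi

Δλ = 3.71 − -13.83 = 17.54°.
Δφ = -38.51 − -23.42 = -15.09°.
a = sin²(Δφ/2) + cos φ₁ · cos φ₂ · sin²(Δλ/2) = 0.033933.
c = 2·atan2(√a, √(1−a)) = 0.37053 rad → d = 6371·c ≈ 2360.67 km ≈ 1274.66 nmi.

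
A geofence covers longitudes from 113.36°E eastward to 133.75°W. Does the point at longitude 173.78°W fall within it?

Band width going east from +113.36° to -133.75°: ((-133.75 − 113.36) mod 360) = 112.89°.
Offset of -173.78° east of the west edge: ((-173.78 − 113.36) mod 360) = 72.86°.
72.86° ≤ 112.89° ⇒ inside.

Yes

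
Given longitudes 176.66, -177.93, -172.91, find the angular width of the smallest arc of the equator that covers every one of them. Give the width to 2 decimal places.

10.43°

Sort the longitudes: -177.93°, -172.91°, +176.66°.
Eastward gaps between consecutive values (wrapping around): 5.02°, 349.57°, 5.41°.
Largest gap = 349.57° ⇒ minimal covering band is its complement: 360° − 349.57° = 10.43°.
Band runs from +176.66° eastward to -172.91°, crossing the antimeridian.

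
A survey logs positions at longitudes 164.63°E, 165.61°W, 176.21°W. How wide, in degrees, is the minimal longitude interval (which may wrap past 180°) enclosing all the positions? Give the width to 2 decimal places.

29.76°

Sort the longitudes: -176.21°, -165.61°, +164.63°.
Eastward gaps between consecutive values (wrapping around): 10.60°, 330.24°, 19.16°.
Largest gap = 330.24° ⇒ minimal covering band is its complement: 360° − 330.24° = 29.76°.
Band runs from +164.63° eastward to -165.61°, crossing the antimeridian.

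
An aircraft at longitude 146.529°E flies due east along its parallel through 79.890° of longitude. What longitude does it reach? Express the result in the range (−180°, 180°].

Start at +146.529°; shift +79.890° → +226.419°.
+226.419° lies outside (−180°, 180°]; subtract 360° → -133.581°.

133.581°W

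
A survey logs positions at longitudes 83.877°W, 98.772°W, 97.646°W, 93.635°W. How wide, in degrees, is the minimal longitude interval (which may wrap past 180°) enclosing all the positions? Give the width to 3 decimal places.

14.895°

Sort the longitudes: -98.772°, -97.646°, -93.635°, -83.877°.
Eastward gaps between consecutive values (wrapping around): 1.126°, 4.011°, 9.758°, 345.105°.
Largest gap = 345.105° ⇒ minimal covering band is its complement: 360° − 345.105° = 14.895°.
Band runs from -98.772° eastward to -83.877°.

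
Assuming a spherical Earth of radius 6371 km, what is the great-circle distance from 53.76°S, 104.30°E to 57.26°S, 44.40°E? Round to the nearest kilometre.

Δλ = 44.40 − 104.30 = -59.90°.
Δφ = -57.26 − -53.76 = -3.50°.
a = sin²(Δφ/2) + cos φ₁ · cos φ₂ · sin²(Δλ/2) = 0.080621.
c = 2·atan2(√a, √(1−a)) = 0.57580 rad → d = 6371·c ≈ 3668.41 km.

3668 km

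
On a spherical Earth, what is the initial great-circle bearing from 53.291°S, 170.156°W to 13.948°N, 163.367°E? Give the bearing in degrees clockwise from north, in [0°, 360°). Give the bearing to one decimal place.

Δλ = 163.367 − -170.156 = 333.523°; wrapped into (−180°, 180°]: -26.477°.
θ = atan2( sin Δλ · cos φ₂ , cos φ₁ · sin φ₂ − sin φ₁ · cos φ₂ · cos Δλ )
  = atan2(-0.43269, 0.84052) = -27.239° → normalised to [0°, 360°): 332.761°.

332.8°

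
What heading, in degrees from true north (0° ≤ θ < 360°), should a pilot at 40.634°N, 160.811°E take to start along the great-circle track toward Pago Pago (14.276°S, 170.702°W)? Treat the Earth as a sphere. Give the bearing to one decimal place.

Δλ = -170.702 − 160.811 = -331.513°; wrapped into (−180°, 180°]: 28.487°.
θ = atan2( sin Δλ · cos φ₂ , cos φ₁ · sin φ₂ − sin φ₁ · cos φ₂ · cos Δλ )
  = atan2(0.46223, -0.74184) = 148.073° → normalised to [0°, 360°): 148.073°.

148.1°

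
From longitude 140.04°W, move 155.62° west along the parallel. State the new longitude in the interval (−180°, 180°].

64.34°E

Start at -140.04°; shift −155.62° → -295.66°.
-295.66° lies outside (−180°, 180°]; add 360° → +64.34°.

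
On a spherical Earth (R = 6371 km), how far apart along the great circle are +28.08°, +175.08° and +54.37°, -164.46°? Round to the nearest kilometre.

3360 km

Δλ = -164.46 − 175.08 = -339.54°; wrapped into (−180°, 180°]: 20.46°.
Δφ = 54.37 − 28.08 = 26.29°.
a = sin²(Δφ/2) + cos φ₁ · cos φ₂ · sin²(Δλ/2) = 0.067930.
c = 2·atan2(√a, √(1−a)) = 0.52736 rad → d = 6371·c ≈ 3359.79 km.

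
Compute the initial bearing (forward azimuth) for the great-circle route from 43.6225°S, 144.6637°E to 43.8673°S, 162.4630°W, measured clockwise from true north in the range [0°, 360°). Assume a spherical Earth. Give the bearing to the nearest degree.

Δλ = -162.4630 − 144.6637 = -307.1267°; wrapped into (−180°, 180°]: 52.8733°.
θ = atan2( sin Δλ · cos φ₂ , cos φ₁ · sin φ₂ − sin φ₁ · cos φ₂ · cos Δλ )
  = atan2(0.57481, -0.20145) = 109.313° → normalised to [0°, 360°): 109.313°.

109°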